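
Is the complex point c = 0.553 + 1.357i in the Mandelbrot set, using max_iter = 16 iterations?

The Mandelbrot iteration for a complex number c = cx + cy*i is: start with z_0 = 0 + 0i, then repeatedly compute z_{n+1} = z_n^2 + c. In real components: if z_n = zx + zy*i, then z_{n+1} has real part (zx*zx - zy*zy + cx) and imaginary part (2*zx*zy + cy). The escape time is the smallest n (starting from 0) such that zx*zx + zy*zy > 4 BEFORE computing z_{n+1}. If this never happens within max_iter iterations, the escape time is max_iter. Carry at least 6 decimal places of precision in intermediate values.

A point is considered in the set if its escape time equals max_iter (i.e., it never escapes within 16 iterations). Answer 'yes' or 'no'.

z_0 = 0 + 0i, c = 0.5530 + 1.3570i
Iter 1: z = 0.5530 + 1.3570i, |z|^2 = 2.1473
Iter 2: z = -0.9826 + 2.8578i, |z|^2 = 9.1328
Escaped at iteration 2

Answer: no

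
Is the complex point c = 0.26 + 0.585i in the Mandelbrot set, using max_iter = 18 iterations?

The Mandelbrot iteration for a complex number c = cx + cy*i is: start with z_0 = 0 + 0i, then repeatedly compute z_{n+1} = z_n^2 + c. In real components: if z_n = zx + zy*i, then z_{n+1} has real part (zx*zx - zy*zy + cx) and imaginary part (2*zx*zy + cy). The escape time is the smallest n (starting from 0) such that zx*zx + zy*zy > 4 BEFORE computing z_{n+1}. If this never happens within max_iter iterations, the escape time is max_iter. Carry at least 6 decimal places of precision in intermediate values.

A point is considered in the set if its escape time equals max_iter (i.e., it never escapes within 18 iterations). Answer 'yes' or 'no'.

Answer: yes

Derivation:
z_0 = 0 + 0i, c = 0.2600 + 0.5850i
Iter 1: z = 0.2600 + 0.5850i, |z|^2 = 0.4098
Iter 2: z = -0.0146 + 0.8892i, |z|^2 = 0.7909
Iter 3: z = -0.5305 + 0.5590i, |z|^2 = 0.5939
Iter 4: z = 0.2289 + -0.0080i, |z|^2 = 0.0525
Iter 5: z = 0.3123 + 0.5813i, |z|^2 = 0.4355
Iter 6: z = 0.0196 + 0.9481i, |z|^2 = 0.8993
Iter 7: z = -0.6386 + 0.6222i, |z|^2 = 0.7949
Iter 8: z = 0.2806 + -0.2097i, |z|^2 = 0.1227
Iter 9: z = 0.2948 + 0.4673i, |z|^2 = 0.3053
Iter 10: z = 0.1285 + 0.8605i, |z|^2 = 0.7570
Iter 11: z = -0.4640 + 0.8062i, |z|^2 = 0.8652
Iter 12: z = -0.1746 + -0.1631i, |z|^2 = 0.0571
Iter 13: z = 0.2639 + 0.6420i, |z|^2 = 0.4818
Iter 14: z = -0.0825 + 0.9238i, |z|^2 = 0.8602
Iter 15: z = -0.5866 + 0.4326i, |z|^2 = 0.5313
Iter 16: z = 0.4170 + 0.0774i, |z|^2 = 0.1799
Iter 17: z = 0.4279 + 0.6496i, |z|^2 = 0.6050
Did not escape in 18 iterations → in set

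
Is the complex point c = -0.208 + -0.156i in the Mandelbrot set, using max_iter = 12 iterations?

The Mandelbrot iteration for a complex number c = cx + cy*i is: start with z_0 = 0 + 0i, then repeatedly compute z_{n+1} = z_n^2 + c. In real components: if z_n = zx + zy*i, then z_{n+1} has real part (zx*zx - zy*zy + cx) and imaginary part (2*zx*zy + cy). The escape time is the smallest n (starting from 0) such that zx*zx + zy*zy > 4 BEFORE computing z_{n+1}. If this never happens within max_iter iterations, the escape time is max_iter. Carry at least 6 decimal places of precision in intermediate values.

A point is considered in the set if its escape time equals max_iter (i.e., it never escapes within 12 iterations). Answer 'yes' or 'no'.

Answer: yes

Derivation:
z_0 = 0 + 0i, c = -0.2080 + -0.1560i
Iter 1: z = -0.2080 + -0.1560i, |z|^2 = 0.0676
Iter 2: z = -0.1891 + -0.0911i, |z|^2 = 0.0440
Iter 3: z = -0.1806 + -0.1215i, |z|^2 = 0.0474
Iter 4: z = -0.1902 + -0.1121i, |z|^2 = 0.0487
Iter 5: z = -0.1844 + -0.1134i, |z|^2 = 0.0469
Iter 6: z = -0.1868 + -0.1142i, |z|^2 = 0.0480
Iter 7: z = -0.1861 + -0.1133i, |z|^2 = 0.0475
Iter 8: z = -0.1862 + -0.1138i, |z|^2 = 0.0476
Iter 9: z = -0.1863 + -0.1136i, |z|^2 = 0.0476
Iter 10: z = -0.1862 + -0.1137i, |z|^2 = 0.0476
Iter 11: z = -0.1862 + -0.1137i, |z|^2 = 0.0476
Did not escape in 12 iterations → in set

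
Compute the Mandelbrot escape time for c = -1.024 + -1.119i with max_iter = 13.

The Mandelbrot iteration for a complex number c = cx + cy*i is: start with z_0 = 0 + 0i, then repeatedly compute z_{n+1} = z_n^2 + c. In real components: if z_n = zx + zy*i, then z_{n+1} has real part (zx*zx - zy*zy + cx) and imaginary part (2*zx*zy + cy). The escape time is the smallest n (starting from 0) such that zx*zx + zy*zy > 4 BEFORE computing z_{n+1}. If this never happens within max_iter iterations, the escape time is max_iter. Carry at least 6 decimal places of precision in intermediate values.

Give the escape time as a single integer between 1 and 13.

z_0 = 0 + 0i, c = -1.0240 + -1.1190i
Iter 1: z = -1.0240 + -1.1190i, |z|^2 = 2.3007
Iter 2: z = -1.2276 + 1.1727i, |z|^2 = 2.8822
Iter 3: z = -0.8923 + -3.9982i, |z|^2 = 16.7818
Escaped at iteration 3

Answer: 3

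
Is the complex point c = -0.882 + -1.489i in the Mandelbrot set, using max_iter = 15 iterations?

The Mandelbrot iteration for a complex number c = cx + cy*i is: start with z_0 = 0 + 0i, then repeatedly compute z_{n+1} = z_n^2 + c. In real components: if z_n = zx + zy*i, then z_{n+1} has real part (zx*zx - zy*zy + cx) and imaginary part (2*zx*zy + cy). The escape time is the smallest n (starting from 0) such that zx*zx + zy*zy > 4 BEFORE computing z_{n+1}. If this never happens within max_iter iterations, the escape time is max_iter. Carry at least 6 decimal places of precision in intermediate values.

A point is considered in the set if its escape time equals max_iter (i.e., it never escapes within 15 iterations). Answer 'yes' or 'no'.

z_0 = 0 + 0i, c = -0.8820 + -1.4890i
Iter 1: z = -0.8820 + -1.4890i, |z|^2 = 2.9950
Iter 2: z = -2.3212 + 1.1376i, |z|^2 = 6.6821
Escaped at iteration 2

Answer: no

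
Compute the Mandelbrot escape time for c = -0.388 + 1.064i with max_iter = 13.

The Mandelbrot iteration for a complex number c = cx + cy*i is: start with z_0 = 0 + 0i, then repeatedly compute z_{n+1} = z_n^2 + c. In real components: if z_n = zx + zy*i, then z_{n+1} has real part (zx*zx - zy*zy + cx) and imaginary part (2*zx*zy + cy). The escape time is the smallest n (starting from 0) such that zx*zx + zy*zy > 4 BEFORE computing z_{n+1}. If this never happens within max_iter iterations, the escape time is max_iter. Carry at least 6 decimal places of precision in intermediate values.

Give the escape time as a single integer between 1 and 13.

z_0 = 0 + 0i, c = -0.3880 + 1.0640i
Iter 1: z = -0.3880 + 1.0640i, |z|^2 = 1.2826
Iter 2: z = -1.3696 + 0.2383i, |z|^2 = 1.9325
Iter 3: z = 1.4309 + 0.4112i, |z|^2 = 2.2164
Iter 4: z = 1.4903 + 2.2407i, |z|^2 = 7.2417
Escaped at iteration 4

Answer: 4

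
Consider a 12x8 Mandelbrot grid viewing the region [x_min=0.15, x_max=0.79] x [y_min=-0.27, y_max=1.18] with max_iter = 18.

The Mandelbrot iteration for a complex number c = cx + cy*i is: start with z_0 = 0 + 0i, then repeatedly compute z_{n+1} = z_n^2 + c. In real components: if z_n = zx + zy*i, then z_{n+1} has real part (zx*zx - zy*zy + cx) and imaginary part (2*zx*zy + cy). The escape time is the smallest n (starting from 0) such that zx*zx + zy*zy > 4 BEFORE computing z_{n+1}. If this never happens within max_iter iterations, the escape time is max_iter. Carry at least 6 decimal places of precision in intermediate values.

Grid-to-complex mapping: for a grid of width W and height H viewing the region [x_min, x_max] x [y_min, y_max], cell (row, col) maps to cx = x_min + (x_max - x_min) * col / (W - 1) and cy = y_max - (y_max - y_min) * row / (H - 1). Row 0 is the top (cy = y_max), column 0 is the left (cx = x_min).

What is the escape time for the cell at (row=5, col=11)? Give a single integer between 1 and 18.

Answer: 3

Derivation:
z_0 = 0 + 0i, c = 0.7900 + 0.1443i
Iter 1: z = 0.7900 + 0.1443i, |z|^2 = 0.6449
Iter 2: z = 1.3933 + 0.3723i, |z|^2 = 2.0798
Iter 3: z = 2.5927 + 1.1816i, |z|^2 = 8.1181
Escaped at iteration 3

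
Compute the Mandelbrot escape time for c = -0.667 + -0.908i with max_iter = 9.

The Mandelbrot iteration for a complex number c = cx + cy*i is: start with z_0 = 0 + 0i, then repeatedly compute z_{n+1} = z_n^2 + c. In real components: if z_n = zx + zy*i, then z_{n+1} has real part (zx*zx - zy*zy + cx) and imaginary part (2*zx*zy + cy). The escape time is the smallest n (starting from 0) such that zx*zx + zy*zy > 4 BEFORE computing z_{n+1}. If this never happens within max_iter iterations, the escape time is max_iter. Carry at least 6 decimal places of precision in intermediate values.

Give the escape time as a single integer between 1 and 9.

z_0 = 0 + 0i, c = -0.6670 + -0.9080i
Iter 1: z = -0.6670 + -0.9080i, |z|^2 = 1.2694
Iter 2: z = -1.0466 + 0.3033i, |z|^2 = 1.1873
Iter 3: z = 0.3363 + -1.5428i, |z|^2 = 2.4933
Iter 4: z = -2.9341 + -1.9458i, |z|^2 = 12.3951
Escaped at iteration 4

Answer: 4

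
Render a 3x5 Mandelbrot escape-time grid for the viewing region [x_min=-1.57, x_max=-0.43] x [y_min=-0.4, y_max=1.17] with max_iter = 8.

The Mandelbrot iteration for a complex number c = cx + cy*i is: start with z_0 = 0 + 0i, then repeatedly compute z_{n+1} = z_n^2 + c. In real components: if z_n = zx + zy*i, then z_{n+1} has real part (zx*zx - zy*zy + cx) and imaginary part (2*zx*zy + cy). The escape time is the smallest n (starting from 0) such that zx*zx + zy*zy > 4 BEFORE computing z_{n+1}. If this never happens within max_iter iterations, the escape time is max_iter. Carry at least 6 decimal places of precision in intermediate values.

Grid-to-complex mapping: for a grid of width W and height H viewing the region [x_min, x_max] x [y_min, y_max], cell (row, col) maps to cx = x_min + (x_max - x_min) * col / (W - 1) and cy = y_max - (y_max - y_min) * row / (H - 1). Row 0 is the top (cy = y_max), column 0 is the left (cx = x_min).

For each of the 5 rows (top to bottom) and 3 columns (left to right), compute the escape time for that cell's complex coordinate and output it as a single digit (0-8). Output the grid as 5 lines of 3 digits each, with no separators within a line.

Answer: 233
336
488
888
478

Derivation:
(row=0, col=0): c = -1.5700 + 1.1700i → escape time 2
(row=0, col=1): c = -1.0000 + 1.1700i → escape time 3
(row=0, col=2): c = -0.4300 + 1.1700i → escape time 3
(row=1, col=0): c = -1.5700 + 0.7775i → escape time 3
(row=1, col=1): c = -1.0000 + 0.7775i → escape time 3
(row=1, col=2): c = -0.4300 + 0.7775i → escape time 6
(row=2, col=0): c = -1.5700 + 0.3850i → escape time 4
(row=2, col=1): c = -1.0000 + 0.3850i → escape time 8
(row=2, col=2): c = -0.4300 + 0.3850i → escape time 8
(row=3, col=0): c = -1.5700 + -0.0075i → escape time 8
(row=3, col=1): c = -1.0000 + -0.0075i → escape time 8
(row=3, col=2): c = -0.4300 + -0.0075i → escape time 8
(row=4, col=0): c = -1.5700 + -0.4000i → escape time 4
(row=4, col=1): c = -1.0000 + -0.4000i → escape time 7
(row=4, col=2): c = -0.4300 + -0.4000i → escape time 8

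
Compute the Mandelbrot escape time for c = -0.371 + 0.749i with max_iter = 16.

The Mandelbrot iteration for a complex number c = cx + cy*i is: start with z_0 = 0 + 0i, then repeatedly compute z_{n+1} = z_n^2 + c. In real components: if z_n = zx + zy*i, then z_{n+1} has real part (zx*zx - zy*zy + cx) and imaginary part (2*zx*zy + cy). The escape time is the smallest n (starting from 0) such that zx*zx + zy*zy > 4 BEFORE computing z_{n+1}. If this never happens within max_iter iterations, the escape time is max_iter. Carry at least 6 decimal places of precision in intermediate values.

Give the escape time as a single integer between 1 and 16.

z_0 = 0 + 0i, c = -0.3710 + 0.7490i
Iter 1: z = -0.3710 + 0.7490i, |z|^2 = 0.6986
Iter 2: z = -0.7944 + 0.1932i, |z|^2 = 0.6684
Iter 3: z = 0.2227 + 0.4420i, |z|^2 = 0.2449
Iter 4: z = -0.5168 + 0.9458i, |z|^2 = 1.1617
Iter 5: z = -0.9985 + -0.2286i, |z|^2 = 1.0493
Iter 6: z = 0.5738 + 1.2055i, |z|^2 = 1.7825
Iter 7: z = -1.4949 + 2.1325i, |z|^2 = 6.7822
Escaped at iteration 7

Answer: 7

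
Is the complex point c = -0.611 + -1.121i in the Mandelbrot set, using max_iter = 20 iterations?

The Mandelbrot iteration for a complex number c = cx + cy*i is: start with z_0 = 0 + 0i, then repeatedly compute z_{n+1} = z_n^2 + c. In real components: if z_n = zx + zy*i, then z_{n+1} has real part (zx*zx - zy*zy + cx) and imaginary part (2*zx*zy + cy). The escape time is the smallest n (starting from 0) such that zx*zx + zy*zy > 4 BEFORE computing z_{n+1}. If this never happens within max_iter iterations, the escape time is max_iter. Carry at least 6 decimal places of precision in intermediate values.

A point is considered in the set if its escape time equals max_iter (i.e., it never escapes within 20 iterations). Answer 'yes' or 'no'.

z_0 = 0 + 0i, c = -0.6110 + -1.1210i
Iter 1: z = -0.6110 + -1.1210i, |z|^2 = 1.6300
Iter 2: z = -1.4943 + 0.2489i, |z|^2 = 2.2949
Iter 3: z = 1.5601 + -1.8648i, |z|^2 = 5.9111
Escaped at iteration 3

Answer: no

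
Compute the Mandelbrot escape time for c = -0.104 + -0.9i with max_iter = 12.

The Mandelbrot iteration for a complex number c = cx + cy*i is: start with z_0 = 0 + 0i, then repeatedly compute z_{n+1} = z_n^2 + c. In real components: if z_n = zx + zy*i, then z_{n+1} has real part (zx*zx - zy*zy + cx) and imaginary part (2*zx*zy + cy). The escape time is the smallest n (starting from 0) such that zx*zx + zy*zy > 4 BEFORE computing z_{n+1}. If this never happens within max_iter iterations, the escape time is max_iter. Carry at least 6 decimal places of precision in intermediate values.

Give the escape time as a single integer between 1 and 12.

z_0 = 0 + 0i, c = -0.1040 + -0.9000i
Iter 1: z = -0.1040 + -0.9000i, |z|^2 = 0.8208
Iter 2: z = -0.9032 + -0.7128i, |z|^2 = 1.3238
Iter 3: z = 0.2037 + 0.3876i, |z|^2 = 0.1917
Iter 4: z = -0.2127 + -0.7421i, |z|^2 = 0.5960
Iter 5: z = -0.6095 + -0.5842i, |z|^2 = 0.7128
Iter 6: z = -0.0738 + -0.1878i, |z|^2 = 0.0407
Iter 7: z = -0.1338 + -0.8723i, |z|^2 = 0.7788
Iter 8: z = -0.8469 + -0.6665i, |z|^2 = 1.1616
Iter 9: z = 0.1690 + 0.2290i, |z|^2 = 0.0810
Iter 10: z = -0.1279 + -0.8226i, |z|^2 = 0.6930
Iter 11: z = -0.7643 + -0.6896i, |z|^2 = 1.0597

Answer: 12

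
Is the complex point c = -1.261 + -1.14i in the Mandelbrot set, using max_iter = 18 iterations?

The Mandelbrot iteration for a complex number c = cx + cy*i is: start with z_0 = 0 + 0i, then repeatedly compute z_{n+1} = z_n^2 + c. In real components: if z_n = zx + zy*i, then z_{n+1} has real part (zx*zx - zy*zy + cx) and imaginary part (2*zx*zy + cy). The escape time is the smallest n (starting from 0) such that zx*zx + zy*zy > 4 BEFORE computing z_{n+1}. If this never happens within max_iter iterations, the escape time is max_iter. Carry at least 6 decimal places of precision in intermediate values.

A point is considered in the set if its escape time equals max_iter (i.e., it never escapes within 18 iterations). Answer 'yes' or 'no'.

Answer: no

Derivation:
z_0 = 0 + 0i, c = -1.2610 + -1.1400i
Iter 1: z = -1.2610 + -1.1400i, |z|^2 = 2.8897
Iter 2: z = -0.9705 + 1.7351i, |z|^2 = 3.9523
Iter 3: z = -3.3297 + -4.5077i, |z|^2 = 31.4062
Escaped at iteration 3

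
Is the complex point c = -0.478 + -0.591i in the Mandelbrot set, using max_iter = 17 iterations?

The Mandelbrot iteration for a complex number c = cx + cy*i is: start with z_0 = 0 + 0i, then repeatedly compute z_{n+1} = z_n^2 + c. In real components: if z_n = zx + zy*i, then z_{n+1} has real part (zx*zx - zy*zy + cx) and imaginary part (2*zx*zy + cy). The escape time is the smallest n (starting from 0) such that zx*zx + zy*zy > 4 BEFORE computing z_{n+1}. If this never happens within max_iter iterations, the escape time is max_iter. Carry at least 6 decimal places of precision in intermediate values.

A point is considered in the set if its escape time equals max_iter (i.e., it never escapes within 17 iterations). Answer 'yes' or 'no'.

z_0 = 0 + 0i, c = -0.4780 + -0.5910i
Iter 1: z = -0.4780 + -0.5910i, |z|^2 = 0.5778
Iter 2: z = -0.5988 + -0.0260i, |z|^2 = 0.3592
Iter 3: z = -0.1201 + -0.5599i, |z|^2 = 0.3279
Iter 4: z = -0.7770 + -0.4565i, |z|^2 = 0.8121
Iter 5: z = -0.0826 + 0.1184i, |z|^2 = 0.0209
Iter 6: z = -0.4852 + -0.6106i, |z|^2 = 0.6082
Iter 7: z = -0.6154 + 0.0015i, |z|^2 = 0.3787
Iter 8: z = -0.0993 + -0.5928i, |z|^2 = 0.3613
Iter 9: z = -0.8196 + -0.4733i, |z|^2 = 0.8957
Iter 10: z = -0.0302 + 0.1848i, |z|^2 = 0.0351
Iter 11: z = -0.5112 + -0.6022i, |z|^2 = 0.6240
Iter 12: z = -0.5793 + 0.0247i, |z|^2 = 0.3362
Iter 13: z = -0.1431 + -0.6196i, |z|^2 = 0.4044
Iter 14: z = -0.8415 + -0.4137i, |z|^2 = 0.8792
Iter 15: z = 0.0589 + 0.1053i, |z|^2 = 0.0145
Iter 16: z = -0.4856 + -0.5786i, |z|^2 = 0.5706
Did not escape in 17 iterations → in set

Answer: yes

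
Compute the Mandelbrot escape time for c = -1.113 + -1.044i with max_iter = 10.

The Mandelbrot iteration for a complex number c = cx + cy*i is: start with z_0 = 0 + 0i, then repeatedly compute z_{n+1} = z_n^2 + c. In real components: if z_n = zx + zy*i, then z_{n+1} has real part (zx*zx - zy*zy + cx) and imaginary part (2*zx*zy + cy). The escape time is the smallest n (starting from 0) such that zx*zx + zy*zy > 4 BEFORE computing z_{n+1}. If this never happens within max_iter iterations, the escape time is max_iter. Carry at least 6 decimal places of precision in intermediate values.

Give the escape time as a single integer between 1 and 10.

Answer: 3

Derivation:
z_0 = 0 + 0i, c = -1.1130 + -1.0440i
Iter 1: z = -1.1130 + -1.0440i, |z|^2 = 2.3287
Iter 2: z = -0.9642 + 1.2799i, |z|^2 = 2.5679
Iter 3: z = -1.8216 + -3.5122i, |z|^2 = 15.6536
Escaped at iteration 3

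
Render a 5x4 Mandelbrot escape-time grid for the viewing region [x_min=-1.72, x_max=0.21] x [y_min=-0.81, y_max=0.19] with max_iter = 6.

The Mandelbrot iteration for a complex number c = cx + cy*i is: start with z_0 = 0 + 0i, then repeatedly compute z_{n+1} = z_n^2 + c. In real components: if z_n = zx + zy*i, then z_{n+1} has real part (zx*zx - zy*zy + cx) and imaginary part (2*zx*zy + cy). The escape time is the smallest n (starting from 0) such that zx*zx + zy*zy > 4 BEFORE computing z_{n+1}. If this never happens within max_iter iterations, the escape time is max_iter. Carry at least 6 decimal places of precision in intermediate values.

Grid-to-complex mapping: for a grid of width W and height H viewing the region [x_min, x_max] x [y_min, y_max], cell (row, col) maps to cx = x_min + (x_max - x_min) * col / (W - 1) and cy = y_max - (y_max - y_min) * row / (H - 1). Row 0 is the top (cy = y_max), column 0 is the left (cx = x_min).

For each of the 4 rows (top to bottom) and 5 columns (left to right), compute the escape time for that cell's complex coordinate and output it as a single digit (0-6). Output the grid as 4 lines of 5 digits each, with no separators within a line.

Answer: 46666
46666
35666
23465

Derivation:
(row=0, col=0): c = -1.7200 + 0.1900i → escape time 4
(row=0, col=1): c = -1.2375 + 0.1900i → escape time 6
(row=0, col=2): c = -0.7550 + 0.1900i → escape time 6
(row=0, col=3): c = -0.2725 + 0.1900i → escape time 6
(row=0, col=4): c = 0.2100 + 0.1900i → escape time 6
(row=1, col=0): c = -1.7200 + -0.1433i → escape time 4
(row=1, col=1): c = -1.2375 + -0.1433i → escape time 6
(row=1, col=2): c = -0.7550 + -0.1433i → escape time 6
(row=1, col=3): c = -0.2725 + -0.1433i → escape time 6
(row=1, col=4): c = 0.2100 + -0.1433i → escape time 6
(row=2, col=0): c = -1.7200 + -0.4767i → escape time 3
(row=2, col=1): c = -1.2375 + -0.4767i → escape time 5
(row=2, col=2): c = -0.7550 + -0.4767i → escape time 6
(row=2, col=3): c = -0.2725 + -0.4767i → escape time 6
(row=2, col=4): c = 0.2100 + -0.4767i → escape time 6
(row=3, col=0): c = -1.7200 + -0.8100i → escape time 2
(row=3, col=1): c = -1.2375 + -0.8100i → escape time 3
(row=3, col=2): c = -0.7550 + -0.8100i → escape time 4
(row=3, col=3): c = -0.2725 + -0.8100i → escape time 6
(row=3, col=4): c = 0.2100 + -0.8100i → escape time 5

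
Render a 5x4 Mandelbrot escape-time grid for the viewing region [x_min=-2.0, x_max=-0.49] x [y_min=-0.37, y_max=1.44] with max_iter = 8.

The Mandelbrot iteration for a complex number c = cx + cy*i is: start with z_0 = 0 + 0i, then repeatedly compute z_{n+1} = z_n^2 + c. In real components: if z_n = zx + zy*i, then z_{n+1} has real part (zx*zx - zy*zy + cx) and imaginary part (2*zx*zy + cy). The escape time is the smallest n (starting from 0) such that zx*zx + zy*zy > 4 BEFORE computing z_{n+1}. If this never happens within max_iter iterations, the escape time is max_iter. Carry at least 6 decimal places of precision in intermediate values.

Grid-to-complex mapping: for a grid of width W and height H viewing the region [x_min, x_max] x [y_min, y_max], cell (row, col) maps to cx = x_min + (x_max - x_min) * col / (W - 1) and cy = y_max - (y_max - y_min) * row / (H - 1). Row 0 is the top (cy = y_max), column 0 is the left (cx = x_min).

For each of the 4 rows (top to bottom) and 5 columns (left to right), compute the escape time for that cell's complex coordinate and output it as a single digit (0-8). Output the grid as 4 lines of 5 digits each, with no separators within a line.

(row=0, col=0): c = -2.0000 + 1.4400i → escape time 1
(row=0, col=1): c = -1.6225 + 1.4400i → escape time 1
(row=0, col=2): c = -1.2450 + 1.4400i → escape time 2
(row=0, col=3): c = -0.8675 + 1.4400i → escape time 2
(row=0, col=4): c = -0.4900 + 1.4400i → escape time 2
(row=1, col=0): c = -2.0000 + 0.8367i → escape time 1
(row=1, col=1): c = -1.6225 + 0.8367i → escape time 3
(row=1, col=2): c = -1.2450 + 0.8367i → escape time 3
(row=1, col=3): c = -0.8675 + 0.8367i → escape time 4
(row=1, col=4): c = -0.4900 + 0.8367i → escape time 5
(row=2, col=0): c = -2.0000 + 0.2333i → escape time 1
(row=2, col=1): c = -1.6225 + 0.2333i → escape time 4
(row=2, col=2): c = -1.2450 + 0.2333i → escape time 8
(row=2, col=3): c = -0.8675 + 0.2333i → escape time 8
(row=2, col=4): c = -0.4900 + 0.2333i → escape time 8
(row=3, col=0): c = -2.0000 + -0.3700i → escape time 1
(row=3, col=1): c = -1.6225 + -0.3700i → escape time 4
(row=3, col=2): c = -1.2450 + -0.3700i → escape time 8
(row=3, col=3): c = -0.8675 + -0.3700i → escape time 7
(row=3, col=4): c = -0.4900 + -0.3700i → escape time 8

Answer: 11222
13345
14888
14878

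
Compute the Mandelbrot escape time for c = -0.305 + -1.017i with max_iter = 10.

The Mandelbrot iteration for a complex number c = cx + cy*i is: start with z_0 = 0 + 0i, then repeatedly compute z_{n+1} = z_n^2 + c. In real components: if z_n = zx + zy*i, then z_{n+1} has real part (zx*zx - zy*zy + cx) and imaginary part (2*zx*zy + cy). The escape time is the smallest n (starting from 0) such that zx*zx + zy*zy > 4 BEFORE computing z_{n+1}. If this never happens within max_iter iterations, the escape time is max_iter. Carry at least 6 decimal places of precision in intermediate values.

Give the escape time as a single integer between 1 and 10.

Answer: 5

Derivation:
z_0 = 0 + 0i, c = -0.3050 + -1.0170i
Iter 1: z = -0.3050 + -1.0170i, |z|^2 = 1.1273
Iter 2: z = -1.2463 + -0.3966i, |z|^2 = 1.7105
Iter 3: z = 1.0909 + -0.0284i, |z|^2 = 1.1908
Iter 4: z = 0.8842 + -1.0789i, |z|^2 = 1.9459
Iter 5: z = -0.6874 + -2.9249i, |z|^2 = 9.0276
Escaped at iteration 5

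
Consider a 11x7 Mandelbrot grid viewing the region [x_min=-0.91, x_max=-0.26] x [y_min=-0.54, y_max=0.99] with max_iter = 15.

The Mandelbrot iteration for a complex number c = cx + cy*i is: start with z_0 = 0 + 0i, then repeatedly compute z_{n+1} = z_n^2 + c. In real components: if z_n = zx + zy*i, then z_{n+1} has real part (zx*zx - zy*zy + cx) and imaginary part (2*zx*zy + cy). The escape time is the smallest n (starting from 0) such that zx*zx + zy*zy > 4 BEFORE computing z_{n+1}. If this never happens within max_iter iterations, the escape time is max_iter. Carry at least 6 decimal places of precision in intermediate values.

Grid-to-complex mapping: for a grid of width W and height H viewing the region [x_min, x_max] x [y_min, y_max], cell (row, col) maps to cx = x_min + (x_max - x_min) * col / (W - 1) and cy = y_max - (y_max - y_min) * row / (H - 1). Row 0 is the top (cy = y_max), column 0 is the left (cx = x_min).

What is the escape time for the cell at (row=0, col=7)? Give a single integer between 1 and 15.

z_0 = 0 + 0i, c = -0.4550 + 0.9900i
Iter 1: z = -0.4550 + 0.9900i, |z|^2 = 1.1871
Iter 2: z = -1.2281 + 0.0891i, |z|^2 = 1.5161
Iter 3: z = 1.0452 + 0.7712i, |z|^2 = 1.6872
Iter 4: z = 0.0428 + 2.6021i, |z|^2 = 6.7726
Escaped at iteration 4

Answer: 4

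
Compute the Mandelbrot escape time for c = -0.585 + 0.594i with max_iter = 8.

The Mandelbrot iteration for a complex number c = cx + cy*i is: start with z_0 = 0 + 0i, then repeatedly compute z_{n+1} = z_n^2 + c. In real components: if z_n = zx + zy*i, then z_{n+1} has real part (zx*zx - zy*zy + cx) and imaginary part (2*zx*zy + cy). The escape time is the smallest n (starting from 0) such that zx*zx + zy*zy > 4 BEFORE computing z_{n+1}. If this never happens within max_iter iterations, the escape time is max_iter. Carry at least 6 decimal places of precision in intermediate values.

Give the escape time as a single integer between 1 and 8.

Answer: 8

Derivation:
z_0 = 0 + 0i, c = -0.5850 + 0.5940i
Iter 1: z = -0.5850 + 0.5940i, |z|^2 = 0.6951
Iter 2: z = -0.5956 + -0.1010i, |z|^2 = 0.3649
Iter 3: z = -0.2404 + 0.7143i, |z|^2 = 0.5680
Iter 4: z = -1.0374 + 0.2505i, |z|^2 = 1.1389
Iter 5: z = 0.4284 + 0.0743i, |z|^2 = 0.1891
Iter 6: z = -0.4070 + 0.6576i, |z|^2 = 0.5981
Iter 7: z = -0.8519 + 0.0588i, |z|^2 = 0.7291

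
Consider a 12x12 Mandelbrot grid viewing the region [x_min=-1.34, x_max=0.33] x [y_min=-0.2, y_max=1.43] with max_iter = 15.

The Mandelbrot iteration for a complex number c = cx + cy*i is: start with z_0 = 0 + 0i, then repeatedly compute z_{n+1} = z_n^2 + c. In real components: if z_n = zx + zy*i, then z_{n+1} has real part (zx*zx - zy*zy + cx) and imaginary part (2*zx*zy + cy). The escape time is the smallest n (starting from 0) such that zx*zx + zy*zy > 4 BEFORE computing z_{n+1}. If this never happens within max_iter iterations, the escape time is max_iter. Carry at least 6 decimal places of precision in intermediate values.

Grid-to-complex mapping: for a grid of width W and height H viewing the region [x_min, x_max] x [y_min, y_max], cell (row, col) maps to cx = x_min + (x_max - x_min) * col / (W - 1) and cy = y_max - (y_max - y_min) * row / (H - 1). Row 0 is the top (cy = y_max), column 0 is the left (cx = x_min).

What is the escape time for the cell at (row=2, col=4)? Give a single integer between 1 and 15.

Answer: 3

Derivation:
z_0 = 0 + 0i, c = -0.7327 + 1.1336i
Iter 1: z = -0.7327 + 1.1336i, |z|^2 = 1.8220
Iter 2: z = -1.4810 + -0.5277i, |z|^2 = 2.4717
Iter 3: z = 1.1821 + 2.6965i, |z|^2 = 8.6686
Escaped at iteration 3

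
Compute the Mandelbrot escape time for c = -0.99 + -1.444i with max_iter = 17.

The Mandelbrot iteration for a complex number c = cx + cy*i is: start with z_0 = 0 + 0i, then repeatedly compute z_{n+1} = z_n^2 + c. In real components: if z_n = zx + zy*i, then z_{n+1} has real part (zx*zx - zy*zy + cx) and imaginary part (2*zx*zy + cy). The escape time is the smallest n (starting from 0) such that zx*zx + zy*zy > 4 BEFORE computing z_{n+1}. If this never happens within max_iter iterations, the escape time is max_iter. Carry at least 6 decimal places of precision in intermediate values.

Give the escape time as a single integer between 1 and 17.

z_0 = 0 + 0i, c = -0.9900 + -1.4440i
Iter 1: z = -0.9900 + -1.4440i, |z|^2 = 3.0652
Iter 2: z = -2.0950 + 1.4151i, |z|^2 = 6.3917
Escaped at iteration 2

Answer: 2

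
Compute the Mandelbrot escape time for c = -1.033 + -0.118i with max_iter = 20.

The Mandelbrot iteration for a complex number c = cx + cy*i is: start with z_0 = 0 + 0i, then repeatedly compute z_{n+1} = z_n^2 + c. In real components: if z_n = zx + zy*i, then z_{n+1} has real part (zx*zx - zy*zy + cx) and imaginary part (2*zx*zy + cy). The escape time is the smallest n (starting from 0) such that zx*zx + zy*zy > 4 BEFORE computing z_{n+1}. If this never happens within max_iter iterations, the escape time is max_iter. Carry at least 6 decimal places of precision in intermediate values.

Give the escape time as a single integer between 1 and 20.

Answer: 20

Derivation:
z_0 = 0 + 0i, c = -1.0330 + -0.1180i
Iter 1: z = -1.0330 + -0.1180i, |z|^2 = 1.0810
Iter 2: z = 0.0202 + 0.1258i, |z|^2 = 0.0162
Iter 3: z = -1.0484 + -0.1129i, |z|^2 = 1.1119
Iter 4: z = 0.0534 + 0.1188i, |z|^2 = 0.0170
Iter 5: z = -1.0443 + -0.1053i, |z|^2 = 1.1016
Iter 6: z = 0.0464 + 0.1019i, |z|^2 = 0.0125
Iter 7: z = -1.0412 + -0.1085i, |z|^2 = 1.0960
Iter 8: z = 0.0394 + 0.1080i, |z|^2 = 0.0132
Iter 9: z = -1.0431 + -0.1095i, |z|^2 = 1.1001
Iter 10: z = 0.0431 + 0.1104i, |z|^2 = 0.0141
Iter 11: z = -1.0433 + -0.1085i, |z|^2 = 1.1003
Iter 12: z = 0.0438 + 0.1084i, |z|^2 = 0.0137
Iter 13: z = -1.0428 + -0.1085i, |z|^2 = 1.0993
Iter 14: z = 0.0427 + 0.1083i, |z|^2 = 0.0136
Iter 15: z = -1.0429 + -0.1087i, |z|^2 = 1.0995
Iter 16: z = 0.0428 + 0.1088i, |z|^2 = 0.0137
Iter 17: z = -1.0430 + -0.1087i, |z|^2 = 1.0997
Iter 18: z = 0.0431 + 0.1087i, |z|^2 = 0.0137
Iter 19: z = -1.0430 + -0.1086i, |z|^2 = 1.0996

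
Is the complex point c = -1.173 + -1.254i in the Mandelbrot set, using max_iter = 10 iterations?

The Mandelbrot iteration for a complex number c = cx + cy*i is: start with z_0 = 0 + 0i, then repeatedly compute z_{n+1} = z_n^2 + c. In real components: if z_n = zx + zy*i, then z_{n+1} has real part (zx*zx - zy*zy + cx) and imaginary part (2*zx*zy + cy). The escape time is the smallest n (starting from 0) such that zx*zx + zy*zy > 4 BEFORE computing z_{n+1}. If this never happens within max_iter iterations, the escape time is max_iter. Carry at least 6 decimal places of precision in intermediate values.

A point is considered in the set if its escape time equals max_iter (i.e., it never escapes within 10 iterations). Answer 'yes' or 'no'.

Answer: no

Derivation:
z_0 = 0 + 0i, c = -1.1730 + -1.2540i
Iter 1: z = -1.1730 + -1.2540i, |z|^2 = 2.9484
Iter 2: z = -1.3696 + 1.6879i, |z|^2 = 4.7247
Escaped at iteration 2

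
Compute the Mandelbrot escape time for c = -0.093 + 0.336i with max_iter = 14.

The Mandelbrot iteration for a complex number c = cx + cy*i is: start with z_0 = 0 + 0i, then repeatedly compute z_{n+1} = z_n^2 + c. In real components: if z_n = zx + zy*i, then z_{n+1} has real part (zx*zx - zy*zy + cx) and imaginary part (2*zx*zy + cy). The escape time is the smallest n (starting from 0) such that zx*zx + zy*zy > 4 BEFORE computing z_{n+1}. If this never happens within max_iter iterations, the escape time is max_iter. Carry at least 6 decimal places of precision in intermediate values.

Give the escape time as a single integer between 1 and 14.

Answer: 14

Derivation:
z_0 = 0 + 0i, c = -0.0930 + 0.3360i
Iter 1: z = -0.0930 + 0.3360i, |z|^2 = 0.1215
Iter 2: z = -0.1972 + 0.2735i, |z|^2 = 0.1137
Iter 3: z = -0.1289 + 0.2281i, |z|^2 = 0.0686
Iter 4: z = -0.1284 + 0.2772i, |z|^2 = 0.0933
Iter 5: z = -0.1533 + 0.2648i, |z|^2 = 0.0936
Iter 6: z = -0.1396 + 0.2548i, |z|^2 = 0.0844
Iter 7: z = -0.1384 + 0.2649i, |z|^2 = 0.0893
Iter 8: z = -0.1440 + 0.2627i, |z|^2 = 0.0897
Iter 9: z = -0.1413 + 0.2604i, |z|^2 = 0.0877
Iter 10: z = -0.1408 + 0.2624i, |z|^2 = 0.0887
Iter 11: z = -0.1420 + 0.2621i, |z|^2 = 0.0889
Iter 12: z = -0.1415 + 0.2615i, |z|^2 = 0.0884
Iter 13: z = -0.1414 + 0.2620i, |z|^2 = 0.0886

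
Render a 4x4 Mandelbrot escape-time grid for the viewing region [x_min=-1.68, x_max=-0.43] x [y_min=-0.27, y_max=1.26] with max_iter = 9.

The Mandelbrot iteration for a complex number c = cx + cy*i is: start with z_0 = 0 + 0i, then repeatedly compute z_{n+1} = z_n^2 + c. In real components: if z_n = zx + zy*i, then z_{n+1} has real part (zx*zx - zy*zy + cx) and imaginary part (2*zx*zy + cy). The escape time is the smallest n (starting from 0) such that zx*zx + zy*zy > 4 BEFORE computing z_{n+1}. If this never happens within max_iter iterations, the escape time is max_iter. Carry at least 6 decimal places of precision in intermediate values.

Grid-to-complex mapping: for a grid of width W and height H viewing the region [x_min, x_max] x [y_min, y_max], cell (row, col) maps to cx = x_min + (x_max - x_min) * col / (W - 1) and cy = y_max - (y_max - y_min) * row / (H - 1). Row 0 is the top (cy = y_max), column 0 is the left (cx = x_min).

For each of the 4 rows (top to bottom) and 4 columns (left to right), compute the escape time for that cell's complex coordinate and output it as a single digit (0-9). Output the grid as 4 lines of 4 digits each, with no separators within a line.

(row=0, col=0): c = -1.6800 + 1.2600i → escape time 1
(row=0, col=1): c = -1.2633 + 1.2600i → escape time 2
(row=0, col=2): c = -0.8467 + 1.2600i → escape time 3
(row=0, col=3): c = -0.4300 + 1.2600i → escape time 3
(row=1, col=0): c = -1.6800 + 0.7500i → escape time 3
(row=1, col=1): c = -1.2633 + 0.7500i → escape time 3
(row=1, col=2): c = -0.8467 + 0.7500i → escape time 4
(row=1, col=3): c = -0.4300 + 0.7500i → escape time 7
(row=2, col=0): c = -1.6800 + 0.2400i → escape time 4
(row=2, col=1): c = -1.2633 + 0.2400i → escape time 9
(row=2, col=2): c = -0.8467 + 0.2400i → escape time 9
(row=2, col=3): c = -0.4300 + 0.2400i → escape time 9
(row=3, col=0): c = -1.6800 + -0.2700i → escape time 4
(row=3, col=1): c = -1.2633 + -0.2700i → escape time 9
(row=3, col=2): c = -0.8467 + -0.2700i → escape time 9
(row=3, col=3): c = -0.4300 + -0.2700i → escape time 9

Answer: 1233
3347
4999
4999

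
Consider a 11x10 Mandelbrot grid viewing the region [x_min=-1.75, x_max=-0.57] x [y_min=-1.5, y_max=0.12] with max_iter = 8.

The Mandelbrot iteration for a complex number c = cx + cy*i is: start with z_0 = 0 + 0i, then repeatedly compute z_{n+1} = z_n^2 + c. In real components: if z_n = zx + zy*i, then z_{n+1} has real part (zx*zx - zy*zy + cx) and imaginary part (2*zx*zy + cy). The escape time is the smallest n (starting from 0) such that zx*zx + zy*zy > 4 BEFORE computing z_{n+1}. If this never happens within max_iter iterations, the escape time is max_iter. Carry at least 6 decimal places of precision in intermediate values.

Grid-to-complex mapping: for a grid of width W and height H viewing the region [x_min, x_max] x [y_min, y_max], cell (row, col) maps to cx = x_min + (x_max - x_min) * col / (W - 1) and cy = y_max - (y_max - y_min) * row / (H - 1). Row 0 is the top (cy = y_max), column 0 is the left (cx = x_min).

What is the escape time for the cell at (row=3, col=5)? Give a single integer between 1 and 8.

Answer: 6

Derivation:
z_0 = 0 + 0i, c = -1.1600 + -0.4200i
Iter 1: z = -1.1600 + -0.4200i, |z|^2 = 1.5220
Iter 2: z = 0.0092 + 0.5544i, |z|^2 = 0.3074
Iter 3: z = -1.4673 + -0.4098i, |z|^2 = 2.3208
Iter 4: z = 0.8250 + 0.7826i, |z|^2 = 1.2930
Iter 5: z = -1.0919 + 0.8712i, |z|^2 = 1.9511
Iter 6: z = -0.7268 + -2.3224i, |z|^2 = 5.9220
Escaped at iteration 6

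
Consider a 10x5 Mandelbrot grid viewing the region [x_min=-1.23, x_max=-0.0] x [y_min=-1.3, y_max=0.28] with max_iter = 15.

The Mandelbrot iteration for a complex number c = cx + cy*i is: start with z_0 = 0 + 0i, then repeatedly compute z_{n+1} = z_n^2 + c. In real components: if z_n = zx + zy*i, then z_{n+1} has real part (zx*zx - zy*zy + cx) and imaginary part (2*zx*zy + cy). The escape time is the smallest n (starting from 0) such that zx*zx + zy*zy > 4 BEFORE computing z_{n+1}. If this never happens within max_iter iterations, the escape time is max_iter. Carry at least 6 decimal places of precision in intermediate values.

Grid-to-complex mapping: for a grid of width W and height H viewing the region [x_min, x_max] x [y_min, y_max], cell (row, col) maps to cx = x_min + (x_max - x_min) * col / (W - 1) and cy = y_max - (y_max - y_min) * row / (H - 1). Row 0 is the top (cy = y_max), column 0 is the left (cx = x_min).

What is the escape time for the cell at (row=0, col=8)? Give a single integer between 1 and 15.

z_0 = 0 + 0i, c = -0.1367 + 0.2800i
Iter 1: z = -0.1367 + 0.2800i, |z|^2 = 0.0971
Iter 2: z = -0.1964 + 0.2035i, |z|^2 = 0.0800
Iter 3: z = -0.1395 + 0.2001i, |z|^2 = 0.0595
Iter 4: z = -0.1572 + 0.2242i, |z|^2 = 0.0750
Iter 5: z = -0.1622 + 0.2095i, |z|^2 = 0.0702
Iter 6: z = -0.1542 + 0.2120i, |z|^2 = 0.0688
Iter 7: z = -0.1578 + 0.2146i, |z|^2 = 0.0710
Iter 8: z = -0.1578 + 0.2123i, |z|^2 = 0.0700
Iter 9: z = -0.1568 + 0.2130i, |z|^2 = 0.0700
Iter 10: z = -0.1574 + 0.2132i, |z|^2 = 0.0702
Iter 11: z = -0.1573 + 0.2129i, |z|^2 = 0.0701
Iter 12: z = -0.1572 + 0.2130i, |z|^2 = 0.0701
Iter 13: z = -0.1573 + 0.2130i, |z|^2 = 0.0701
Iter 14: z = -0.1573 + 0.2130i, |z|^2 = 0.0701

Answer: 15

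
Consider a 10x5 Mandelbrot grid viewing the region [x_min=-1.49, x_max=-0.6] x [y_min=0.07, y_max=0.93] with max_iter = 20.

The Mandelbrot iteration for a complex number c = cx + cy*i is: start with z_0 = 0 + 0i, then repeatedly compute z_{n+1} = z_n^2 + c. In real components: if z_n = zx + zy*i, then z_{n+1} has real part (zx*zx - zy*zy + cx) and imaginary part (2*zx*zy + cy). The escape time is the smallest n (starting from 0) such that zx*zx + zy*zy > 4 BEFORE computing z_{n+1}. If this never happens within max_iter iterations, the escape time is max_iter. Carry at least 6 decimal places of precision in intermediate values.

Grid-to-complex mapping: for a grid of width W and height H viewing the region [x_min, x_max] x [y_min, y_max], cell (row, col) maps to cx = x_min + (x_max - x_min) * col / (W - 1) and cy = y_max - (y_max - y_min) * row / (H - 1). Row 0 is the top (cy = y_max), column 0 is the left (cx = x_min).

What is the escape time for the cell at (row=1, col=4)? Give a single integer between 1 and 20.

Answer: 3

Derivation:
z_0 = 0 + 0i, c = -1.0944 + 0.7150i
Iter 1: z = -1.0944 + 0.7150i, |z|^2 = 1.7090
Iter 2: z = -0.4079 + -0.8501i, |z|^2 = 0.8889
Iter 3: z = -1.6507 + 1.4084i, |z|^2 = 4.7084
Escaped at iteration 3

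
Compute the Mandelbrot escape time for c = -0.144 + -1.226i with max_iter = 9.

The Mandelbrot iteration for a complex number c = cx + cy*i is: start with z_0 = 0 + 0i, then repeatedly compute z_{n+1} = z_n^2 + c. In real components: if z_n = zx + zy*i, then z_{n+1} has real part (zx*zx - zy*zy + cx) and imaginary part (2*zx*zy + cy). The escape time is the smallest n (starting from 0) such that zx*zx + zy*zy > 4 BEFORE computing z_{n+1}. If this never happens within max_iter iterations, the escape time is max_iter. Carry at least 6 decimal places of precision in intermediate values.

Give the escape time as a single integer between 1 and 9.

z_0 = 0 + 0i, c = -0.1440 + -1.2260i
Iter 1: z = -0.1440 + -1.2260i, |z|^2 = 1.5238
Iter 2: z = -1.6263 + -0.8729i, |z|^2 = 3.4070
Iter 3: z = 1.7390 + 1.6133i, |z|^2 = 5.6269
Escaped at iteration 3

Answer: 3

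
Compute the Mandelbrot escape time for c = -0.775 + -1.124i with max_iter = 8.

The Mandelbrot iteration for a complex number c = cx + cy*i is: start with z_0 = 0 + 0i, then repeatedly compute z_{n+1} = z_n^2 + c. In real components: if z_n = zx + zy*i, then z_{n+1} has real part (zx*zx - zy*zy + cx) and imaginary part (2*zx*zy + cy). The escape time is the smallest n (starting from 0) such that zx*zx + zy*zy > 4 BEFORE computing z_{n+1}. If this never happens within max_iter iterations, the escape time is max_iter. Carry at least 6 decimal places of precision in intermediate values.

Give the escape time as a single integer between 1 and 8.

z_0 = 0 + 0i, c = -0.7750 + -1.1240i
Iter 1: z = -0.7750 + -1.1240i, |z|^2 = 1.8640
Iter 2: z = -1.4378 + 0.6182i, |z|^2 = 2.4493
Iter 3: z = 0.9100 + -2.9016i, |z|^2 = 9.2475
Escaped at iteration 3

Answer: 3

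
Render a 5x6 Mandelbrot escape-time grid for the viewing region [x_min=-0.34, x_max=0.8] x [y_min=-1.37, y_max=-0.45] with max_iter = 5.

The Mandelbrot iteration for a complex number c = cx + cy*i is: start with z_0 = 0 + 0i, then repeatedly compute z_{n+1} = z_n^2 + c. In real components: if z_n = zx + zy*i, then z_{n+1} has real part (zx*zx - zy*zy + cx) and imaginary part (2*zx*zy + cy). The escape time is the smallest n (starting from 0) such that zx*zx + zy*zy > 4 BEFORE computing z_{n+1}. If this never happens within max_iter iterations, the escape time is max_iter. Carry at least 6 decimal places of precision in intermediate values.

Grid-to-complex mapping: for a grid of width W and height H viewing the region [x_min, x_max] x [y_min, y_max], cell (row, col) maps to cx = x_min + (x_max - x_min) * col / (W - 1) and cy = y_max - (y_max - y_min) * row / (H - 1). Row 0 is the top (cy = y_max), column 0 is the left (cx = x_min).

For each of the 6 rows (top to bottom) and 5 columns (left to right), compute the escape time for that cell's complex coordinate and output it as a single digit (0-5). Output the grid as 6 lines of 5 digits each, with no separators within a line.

Answer: 55553
55543
55532
55422
33222
22222

Derivation:
(row=0, col=0): c = -0.3400 + -0.4500i → escape time 5
(row=0, col=1): c = -0.0550 + -0.4500i → escape time 5
(row=0, col=2): c = 0.2300 + -0.4500i → escape time 5
(row=0, col=3): c = 0.5150 + -0.4500i → escape time 5
(row=0, col=4): c = 0.8000 + -0.4500i → escape time 3
(row=1, col=0): c = -0.3400 + -0.6340i → escape time 5
(row=1, col=1): c = -0.0550 + -0.6340i → escape time 5
(row=1, col=2): c = 0.2300 + -0.6340i → escape time 5
(row=1, col=3): c = 0.5150 + -0.6340i → escape time 4
(row=1, col=4): c = 0.8000 + -0.6340i → escape time 3
(row=2, col=0): c = -0.3400 + -0.8180i → escape time 5
(row=2, col=1): c = -0.0550 + -0.8180i → escape time 5
(row=2, col=2): c = 0.2300 + -0.8180i → escape time 5
(row=2, col=3): c = 0.5150 + -0.8180i → escape time 3
(row=2, col=4): c = 0.8000 + -0.8180i → escape time 2
(row=3, col=0): c = -0.3400 + -1.0020i → escape time 5
(row=3, col=1): c = -0.0550 + -1.0020i → escape time 5
(row=3, col=2): c = 0.2300 + -1.0020i → escape time 4
(row=3, col=3): c = 0.5150 + -1.0020i → escape time 2
(row=3, col=4): c = 0.8000 + -1.0020i → escape time 2
(row=4, col=0): c = -0.3400 + -1.1860i → escape time 3
(row=4, col=1): c = -0.0550 + -1.1860i → escape time 3
(row=4, col=2): c = 0.2300 + -1.1860i → escape time 2
(row=4, col=3): c = 0.5150 + -1.1860i → escape time 2
(row=4, col=4): c = 0.8000 + -1.1860i → escape time 2
(row=5, col=0): c = -0.3400 + -1.3700i → escape time 2
(row=5, col=1): c = -0.0550 + -1.3700i → escape time 2
(row=5, col=2): c = 0.2300 + -1.3700i → escape time 2
(row=5, col=3): c = 0.5150 + -1.3700i → escape time 2
(row=5, col=4): c = 0.8000 + -1.3700i → escape time 2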